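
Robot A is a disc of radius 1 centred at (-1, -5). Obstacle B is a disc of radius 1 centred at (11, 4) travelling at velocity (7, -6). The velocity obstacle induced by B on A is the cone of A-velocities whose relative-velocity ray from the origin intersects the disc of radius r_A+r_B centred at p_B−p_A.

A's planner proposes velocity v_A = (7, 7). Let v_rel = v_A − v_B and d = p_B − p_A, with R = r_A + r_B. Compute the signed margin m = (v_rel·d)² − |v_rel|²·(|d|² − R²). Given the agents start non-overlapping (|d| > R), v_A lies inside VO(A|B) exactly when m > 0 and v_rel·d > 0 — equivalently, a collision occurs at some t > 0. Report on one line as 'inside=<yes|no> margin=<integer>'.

d = (12, 9),  |d|² = 225;  R = 1+1 = 2,  c = 225−2² = 221
v_rel = (0, 13),  |v_rel|² = 169;  v_rel·d = (0)·(12) + (13)·(9) = 117
169·t² − 234·t + 221 = 0  ⇒  m = 117² − 169·221 = -23660
m = -23660 < 0,  v_rel·d = 117 > 0  ⇒  outside

inside=no margin=-23660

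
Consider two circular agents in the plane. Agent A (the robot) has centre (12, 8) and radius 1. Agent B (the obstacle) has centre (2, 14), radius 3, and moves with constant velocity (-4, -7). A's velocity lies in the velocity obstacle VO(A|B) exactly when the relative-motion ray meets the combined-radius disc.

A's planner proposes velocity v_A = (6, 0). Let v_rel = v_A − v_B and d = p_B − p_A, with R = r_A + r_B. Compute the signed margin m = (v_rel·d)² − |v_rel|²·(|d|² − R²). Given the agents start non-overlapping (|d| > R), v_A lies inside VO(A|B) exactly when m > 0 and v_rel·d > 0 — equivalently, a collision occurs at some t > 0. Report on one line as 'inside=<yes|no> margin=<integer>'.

d = (-10, 6),  |d|² = 136;  R = 1+3 = 4,  c = 136−4² = 120
v_rel = (10, 7),  |v_rel|² = 149;  v_rel·d = (10)·(-10) + (7)·(6) = -58
149·t² + 116·t + 120 = 0  ⇒  m = (-58)² − 149·120 = -14516
m = -14516 < 0,  v_rel·d = -58 < 0  ⇒  outside

inside=no margin=-14516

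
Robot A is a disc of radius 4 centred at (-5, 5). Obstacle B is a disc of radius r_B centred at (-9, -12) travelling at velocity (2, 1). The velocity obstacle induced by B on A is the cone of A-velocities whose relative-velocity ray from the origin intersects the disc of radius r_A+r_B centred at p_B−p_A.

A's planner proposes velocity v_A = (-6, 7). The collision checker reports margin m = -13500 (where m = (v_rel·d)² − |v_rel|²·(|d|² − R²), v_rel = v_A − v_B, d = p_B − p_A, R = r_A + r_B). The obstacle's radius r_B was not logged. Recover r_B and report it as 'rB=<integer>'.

m = -13500
d = (-4, -17);  v_rel = (-8, 6),  |v_rel|² = 100
v_rel×d = (-8)·(-17) − (6)·(-4) = 160
since m = R²·100 − 160²:  R² = (25600 + -13500) / 100 = 121
R = √121 = 11  ⇒  r_B = 11 − 4 = 7

rB=7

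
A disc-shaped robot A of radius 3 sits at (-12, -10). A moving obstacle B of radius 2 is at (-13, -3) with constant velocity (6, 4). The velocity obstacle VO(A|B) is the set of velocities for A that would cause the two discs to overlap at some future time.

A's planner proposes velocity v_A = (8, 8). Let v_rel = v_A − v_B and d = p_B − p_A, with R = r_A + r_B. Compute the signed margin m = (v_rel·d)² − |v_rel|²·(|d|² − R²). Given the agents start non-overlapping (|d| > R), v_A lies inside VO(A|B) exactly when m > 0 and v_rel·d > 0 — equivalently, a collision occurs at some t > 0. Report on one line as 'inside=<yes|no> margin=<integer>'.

d = (-1, 7),  |d|² = 50;  R = 3+2 = 5,  c = 50−5² = 25
v_rel = (2, 4),  |v_rel|² = 20;  v_rel·d = (2)·(-1) + (4)·(7) = 26
20·t² − 52·t + 25 = 0  ⇒  m = 26² − 20·25 = 176
m = 176 > 0,  v_rel·d = 26 > 0  ⇒  inside

inside=yes margin=176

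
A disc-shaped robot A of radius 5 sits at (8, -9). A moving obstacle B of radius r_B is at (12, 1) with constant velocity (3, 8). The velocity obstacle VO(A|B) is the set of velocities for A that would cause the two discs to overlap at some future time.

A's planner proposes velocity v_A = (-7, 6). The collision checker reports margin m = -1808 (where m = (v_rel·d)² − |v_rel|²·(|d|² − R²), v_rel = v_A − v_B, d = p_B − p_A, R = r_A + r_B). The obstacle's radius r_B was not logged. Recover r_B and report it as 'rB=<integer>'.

m = -1808
d = (4, 10);  v_rel = (-10, -2),  |v_rel|² = 104
v_rel×d = (-10)·(10) − (-2)·(4) = -92
since m = R²·104 − (-92)²:  R² = (8464 + -1808) / 104 = 64
R = √64 = 8  ⇒  r_B = 8 − 5 = 3

rB=3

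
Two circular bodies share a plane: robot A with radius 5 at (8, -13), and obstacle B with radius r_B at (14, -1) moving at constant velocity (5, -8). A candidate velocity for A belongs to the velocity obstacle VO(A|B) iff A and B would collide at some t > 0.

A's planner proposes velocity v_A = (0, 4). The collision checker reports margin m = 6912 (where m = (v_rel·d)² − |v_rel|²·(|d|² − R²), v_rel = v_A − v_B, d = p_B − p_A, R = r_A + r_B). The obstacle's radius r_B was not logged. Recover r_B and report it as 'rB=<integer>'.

m = 6912
d = (6, 12);  v_rel = (-5, 12),  |v_rel|² = 169
v_rel×d = (-5)·(12) − (12)·(6) = -132
since m = R²·169 − (-132)²:  R² = (17424 + 6912) / 169 = 144
R = √144 = 12  ⇒  r_B = 12 − 5 = 7

rB=7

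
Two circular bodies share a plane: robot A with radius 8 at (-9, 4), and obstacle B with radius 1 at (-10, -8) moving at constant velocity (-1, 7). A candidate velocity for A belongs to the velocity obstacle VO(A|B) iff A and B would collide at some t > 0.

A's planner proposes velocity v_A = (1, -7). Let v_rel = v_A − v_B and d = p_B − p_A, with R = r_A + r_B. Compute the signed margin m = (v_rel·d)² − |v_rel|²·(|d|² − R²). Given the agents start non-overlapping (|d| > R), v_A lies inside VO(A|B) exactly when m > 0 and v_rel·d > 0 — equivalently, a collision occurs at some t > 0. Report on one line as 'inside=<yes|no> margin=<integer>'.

d = (-1, -12),  |d|² = 145;  R = 8+1 = 9,  c = 145−9² = 64
v_rel = (2, -14),  |v_rel|² = 200;  v_rel·d = (2)·(-1) + (-14)·(-12) = 166
200·t² − 332·t + 64 = 0  ⇒  m = 166² − 200·64 = 14756
m = 14756 > 0,  v_rel·d = 166 > 0  ⇒  inside

inside=yes margin=14756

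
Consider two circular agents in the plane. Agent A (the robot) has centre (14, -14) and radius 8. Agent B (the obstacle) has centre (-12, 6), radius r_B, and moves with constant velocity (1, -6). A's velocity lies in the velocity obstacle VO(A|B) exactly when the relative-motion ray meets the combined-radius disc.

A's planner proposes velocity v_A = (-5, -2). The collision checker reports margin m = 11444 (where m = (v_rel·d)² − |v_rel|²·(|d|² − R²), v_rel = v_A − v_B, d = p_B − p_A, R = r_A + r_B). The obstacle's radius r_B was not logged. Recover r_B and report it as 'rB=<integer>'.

m = 11444
d = (-26, 20);  v_rel = (-6, 4),  |v_rel|² = 52
v_rel×d = (-6)·(20) − (4)·(-26) = -16
since m = R²·52 − (-16)²:  R² = (256 + 11444) / 52 = 225
R = √225 = 15  ⇒  r_B = 15 − 8 = 7

rB=7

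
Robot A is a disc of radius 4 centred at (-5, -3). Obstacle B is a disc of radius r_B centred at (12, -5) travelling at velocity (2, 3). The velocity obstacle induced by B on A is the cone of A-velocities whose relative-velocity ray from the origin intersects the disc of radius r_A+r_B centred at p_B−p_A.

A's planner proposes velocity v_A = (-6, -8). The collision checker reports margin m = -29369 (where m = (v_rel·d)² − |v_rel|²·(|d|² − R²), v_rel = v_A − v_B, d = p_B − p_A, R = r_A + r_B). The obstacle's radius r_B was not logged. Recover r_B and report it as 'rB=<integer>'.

m = -29369
d = (17, -2);  v_rel = (-8, -11),  |v_rel|² = 185
v_rel×d = (-8)·(-2) − (-11)·(17) = 203
since m = R²·185 − 203²:  R² = (41209 + -29369) / 185 = 64
R = √64 = 8  ⇒  r_B = 8 − 4 = 4

rB=4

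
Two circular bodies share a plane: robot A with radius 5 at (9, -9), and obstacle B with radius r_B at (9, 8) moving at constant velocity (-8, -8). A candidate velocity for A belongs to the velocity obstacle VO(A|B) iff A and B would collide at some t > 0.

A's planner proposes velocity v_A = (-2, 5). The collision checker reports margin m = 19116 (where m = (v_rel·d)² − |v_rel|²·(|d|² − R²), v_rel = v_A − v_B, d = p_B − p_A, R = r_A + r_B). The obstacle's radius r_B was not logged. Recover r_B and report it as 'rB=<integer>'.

m = 19116
d = (0, 17);  v_rel = (6, 13),  |v_rel|² = 205
v_rel×d = (6)·(17) − (13)·(0) = 102
since m = R²·205 − 102²:  R² = (10404 + 19116) / 205 = 144
R = √144 = 12  ⇒  r_B = 12 − 5 = 7

rB=7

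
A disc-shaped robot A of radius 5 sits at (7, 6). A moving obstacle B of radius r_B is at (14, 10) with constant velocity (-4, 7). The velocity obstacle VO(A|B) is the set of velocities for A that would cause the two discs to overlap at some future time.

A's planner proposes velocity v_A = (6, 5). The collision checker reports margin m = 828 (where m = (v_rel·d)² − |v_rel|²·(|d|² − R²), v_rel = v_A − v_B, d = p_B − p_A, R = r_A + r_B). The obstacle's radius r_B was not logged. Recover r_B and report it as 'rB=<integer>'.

m = 828
d = (7, 4);  v_rel = (10, -2),  |v_rel|² = 104
v_rel×d = (10)·(4) − (-2)·(7) = 54
since m = R²·104 − 54²:  R² = (2916 + 828) / 104 = 36
R = √36 = 6  ⇒  r_B = 6 − 5 = 1

rB=1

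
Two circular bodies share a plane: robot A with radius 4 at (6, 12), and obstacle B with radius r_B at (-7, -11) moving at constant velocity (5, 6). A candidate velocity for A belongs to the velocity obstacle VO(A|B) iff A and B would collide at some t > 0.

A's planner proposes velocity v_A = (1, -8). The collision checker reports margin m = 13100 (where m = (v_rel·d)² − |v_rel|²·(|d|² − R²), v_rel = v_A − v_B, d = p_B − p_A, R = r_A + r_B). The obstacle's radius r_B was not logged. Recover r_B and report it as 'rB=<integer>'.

m = 13100
d = (-13, -23);  v_rel = (-4, -14),  |v_rel|² = 212
v_rel×d = (-4)·(-23) − (-14)·(-13) = -90
since m = R²·212 − (-90)²:  R² = (8100 + 13100) / 212 = 100
R = √100 = 10  ⇒  r_B = 10 − 4 = 6

rB=6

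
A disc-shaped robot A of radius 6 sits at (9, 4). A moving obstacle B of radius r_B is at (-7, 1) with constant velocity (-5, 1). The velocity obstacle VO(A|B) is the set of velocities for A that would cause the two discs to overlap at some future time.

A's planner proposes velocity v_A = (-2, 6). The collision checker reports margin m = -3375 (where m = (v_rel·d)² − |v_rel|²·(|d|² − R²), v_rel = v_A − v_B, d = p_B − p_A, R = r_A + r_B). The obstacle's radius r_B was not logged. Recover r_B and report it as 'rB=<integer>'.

m = -3375
d = (-16, -3);  v_rel = (3, 5),  |v_rel|² = 34
v_rel×d = (3)·(-3) − (5)·(-16) = 71
since m = R²·34 − 71²:  R² = (5041 + -3375) / 34 = 49
R = √49 = 7  ⇒  r_B = 7 − 6 = 1

rB=1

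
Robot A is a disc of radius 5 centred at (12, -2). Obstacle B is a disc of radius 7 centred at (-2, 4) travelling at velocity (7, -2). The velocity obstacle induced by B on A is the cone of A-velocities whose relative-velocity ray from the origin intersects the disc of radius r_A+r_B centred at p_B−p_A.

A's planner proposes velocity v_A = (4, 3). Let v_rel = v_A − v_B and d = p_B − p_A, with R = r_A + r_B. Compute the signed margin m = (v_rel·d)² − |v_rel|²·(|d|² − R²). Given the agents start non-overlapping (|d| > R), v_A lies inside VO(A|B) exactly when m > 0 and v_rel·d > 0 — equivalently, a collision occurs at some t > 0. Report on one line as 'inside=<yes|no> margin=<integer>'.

d = (-14, 6),  |d|² = 232;  R = 5+7 = 12,  c = 232−12² = 88
v_rel = (-3, 5),  |v_rel|² = 34;  v_rel·d = (-3)·(-14) + (5)·(6) = 72
34·t² − 144·t + 88 = 0  ⇒  m = 72² − 34·88 = 2192
m = 2192 > 0,  v_rel·d = 72 > 0  ⇒  inside

inside=yes margin=2192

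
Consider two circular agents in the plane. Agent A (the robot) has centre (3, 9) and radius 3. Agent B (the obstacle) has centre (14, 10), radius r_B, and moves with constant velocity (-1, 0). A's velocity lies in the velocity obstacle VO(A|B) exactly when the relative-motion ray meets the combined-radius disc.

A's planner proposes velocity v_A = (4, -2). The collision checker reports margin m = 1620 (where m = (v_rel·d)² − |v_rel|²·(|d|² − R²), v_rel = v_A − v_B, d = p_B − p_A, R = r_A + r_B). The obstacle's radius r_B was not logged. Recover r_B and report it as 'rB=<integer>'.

m = 1620
d = (11, 1);  v_rel = (5, -2),  |v_rel|² = 29
v_rel×d = (5)·(1) − (-2)·(11) = 27
since m = R²·29 − 27²:  R² = (729 + 1620) / 29 = 81
R = √81 = 9  ⇒  r_B = 9 − 3 = 6

rB=6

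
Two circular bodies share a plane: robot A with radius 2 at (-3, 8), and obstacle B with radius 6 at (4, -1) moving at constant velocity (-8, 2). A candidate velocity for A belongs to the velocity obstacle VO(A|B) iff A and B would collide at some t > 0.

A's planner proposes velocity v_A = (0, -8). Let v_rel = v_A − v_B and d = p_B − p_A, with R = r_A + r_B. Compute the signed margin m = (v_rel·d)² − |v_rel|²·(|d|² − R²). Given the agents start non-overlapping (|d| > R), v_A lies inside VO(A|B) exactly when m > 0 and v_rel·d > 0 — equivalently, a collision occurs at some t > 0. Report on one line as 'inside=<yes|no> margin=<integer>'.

d = (7, -9),  |d|² = 130;  R = 2+6 = 8,  c = 130−8² = 66
v_rel = (8, -10),  |v_rel|² = 164;  v_rel·d = (8)·(7) + (-10)·(-9) = 146
164·t² − 292·t + 66 = 0  ⇒  m = 146² − 164·66 = 10492
m = 10492 > 0,  v_rel·d = 146 > 0  ⇒  inside

inside=yes margin=10492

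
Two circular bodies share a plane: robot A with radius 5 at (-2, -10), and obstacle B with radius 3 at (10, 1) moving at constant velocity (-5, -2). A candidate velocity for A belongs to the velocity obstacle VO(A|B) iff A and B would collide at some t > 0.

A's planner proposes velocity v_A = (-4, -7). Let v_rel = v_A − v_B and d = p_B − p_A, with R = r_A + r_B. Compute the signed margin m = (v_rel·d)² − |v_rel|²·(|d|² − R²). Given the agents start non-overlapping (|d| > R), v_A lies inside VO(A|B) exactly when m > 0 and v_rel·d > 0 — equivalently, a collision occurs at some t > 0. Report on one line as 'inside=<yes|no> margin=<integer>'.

d = (12, 11),  |d|² = 265;  R = 5+3 = 8,  c = 265−8² = 201
v_rel = (1, -5),  |v_rel|² = 26;  v_rel·d = (1)·(12) + (-5)·(11) = -43
26·t² + 86·t + 201 = 0  ⇒  m = (-43)² − 26·201 = -3377
m = -3377 < 0,  v_rel·d = -43 < 0  ⇒  outside

inside=no margin=-3377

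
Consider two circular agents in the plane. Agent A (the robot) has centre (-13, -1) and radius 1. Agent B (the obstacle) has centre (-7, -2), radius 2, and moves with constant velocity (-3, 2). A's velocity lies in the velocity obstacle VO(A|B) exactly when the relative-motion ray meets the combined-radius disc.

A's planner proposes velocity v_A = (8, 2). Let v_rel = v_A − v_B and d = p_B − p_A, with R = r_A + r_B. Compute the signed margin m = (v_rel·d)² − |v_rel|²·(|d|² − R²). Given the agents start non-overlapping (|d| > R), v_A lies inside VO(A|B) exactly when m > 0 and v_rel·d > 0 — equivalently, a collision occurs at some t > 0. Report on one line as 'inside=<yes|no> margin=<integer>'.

d = (6, -1),  |d|² = 37;  R = 1+2 = 3,  c = 37−3² = 28
v_rel = (11, 0),  |v_rel|² = 121;  v_rel·d = (11)·(6) + (0)·(-1) = 66
121·t² − 132·t + 28 = 0  ⇒  m = 66² − 121·28 = 968
m = 968 > 0,  v_rel·d = 66 > 0  ⇒  inside

inside=yes margin=968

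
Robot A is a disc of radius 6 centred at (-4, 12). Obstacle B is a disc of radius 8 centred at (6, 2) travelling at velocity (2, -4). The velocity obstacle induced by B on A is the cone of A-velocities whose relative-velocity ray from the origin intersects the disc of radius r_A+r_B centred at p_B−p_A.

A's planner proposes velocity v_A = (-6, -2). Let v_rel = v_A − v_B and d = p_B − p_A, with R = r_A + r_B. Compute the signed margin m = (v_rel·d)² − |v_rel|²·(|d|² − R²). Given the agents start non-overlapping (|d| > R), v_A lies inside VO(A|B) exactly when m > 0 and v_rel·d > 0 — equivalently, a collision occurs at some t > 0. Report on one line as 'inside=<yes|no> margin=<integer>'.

d = (10, -10),  |d|² = 200;  R = 6+8 = 14,  c = 200−14² = 4
v_rel = (-8, 2),  |v_rel|² = 68;  v_rel·d = (-8)·(10) + (2)·(-10) = -100
68·t² + 200·t + 4 = 0  ⇒  m = (-100)² − 68·4 = 9728
m = 9728 > 0,  v_rel·d = -100 < 0  ⇒  outside

inside=no margin=9728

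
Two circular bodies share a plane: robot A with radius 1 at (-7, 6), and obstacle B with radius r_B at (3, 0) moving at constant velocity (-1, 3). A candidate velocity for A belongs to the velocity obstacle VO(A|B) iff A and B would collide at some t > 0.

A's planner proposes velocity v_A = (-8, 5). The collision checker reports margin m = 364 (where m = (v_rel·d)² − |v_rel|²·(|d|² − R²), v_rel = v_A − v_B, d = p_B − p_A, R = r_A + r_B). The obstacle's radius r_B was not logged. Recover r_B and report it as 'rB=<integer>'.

m = 364
d = (10, -6);  v_rel = (-7, 2),  |v_rel|² = 53
v_rel×d = (-7)·(-6) − (2)·(10) = 22
since m = R²·53 − 22²:  R² = (484 + 364) / 53 = 16
R = √16 = 4  ⇒  r_B = 4 − 1 = 3

rB=3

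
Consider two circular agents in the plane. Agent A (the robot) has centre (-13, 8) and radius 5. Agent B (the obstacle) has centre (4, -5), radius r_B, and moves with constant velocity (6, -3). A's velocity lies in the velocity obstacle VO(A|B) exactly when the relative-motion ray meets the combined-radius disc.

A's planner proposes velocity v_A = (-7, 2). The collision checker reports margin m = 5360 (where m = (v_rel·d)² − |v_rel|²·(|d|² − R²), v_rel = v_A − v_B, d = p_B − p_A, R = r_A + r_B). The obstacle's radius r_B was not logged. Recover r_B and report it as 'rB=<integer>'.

m = 5360
d = (17, -13);  v_rel = (-13, 5),  |v_rel|² = 194
v_rel×d = (-13)·(-13) − (5)·(17) = 84
since m = R²·194 − 84²:  R² = (7056 + 5360) / 194 = 64
R = √64 = 8  ⇒  r_B = 8 − 5 = 3

rB=3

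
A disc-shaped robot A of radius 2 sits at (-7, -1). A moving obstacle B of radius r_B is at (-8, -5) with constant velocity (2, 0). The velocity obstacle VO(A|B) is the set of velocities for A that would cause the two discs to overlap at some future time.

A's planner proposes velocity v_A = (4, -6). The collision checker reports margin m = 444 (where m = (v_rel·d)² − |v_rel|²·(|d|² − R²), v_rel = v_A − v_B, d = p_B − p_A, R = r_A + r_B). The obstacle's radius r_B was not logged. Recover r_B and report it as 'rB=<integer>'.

m = 444
d = (-1, -4);  v_rel = (2, -6),  |v_rel|² = 40
v_rel×d = (2)·(-4) − (-6)·(-1) = -14
since m = R²·40 − (-14)²:  R² = (196 + 444) / 40 = 16
R = √16 = 4  ⇒  r_B = 4 − 2 = 2

rB=2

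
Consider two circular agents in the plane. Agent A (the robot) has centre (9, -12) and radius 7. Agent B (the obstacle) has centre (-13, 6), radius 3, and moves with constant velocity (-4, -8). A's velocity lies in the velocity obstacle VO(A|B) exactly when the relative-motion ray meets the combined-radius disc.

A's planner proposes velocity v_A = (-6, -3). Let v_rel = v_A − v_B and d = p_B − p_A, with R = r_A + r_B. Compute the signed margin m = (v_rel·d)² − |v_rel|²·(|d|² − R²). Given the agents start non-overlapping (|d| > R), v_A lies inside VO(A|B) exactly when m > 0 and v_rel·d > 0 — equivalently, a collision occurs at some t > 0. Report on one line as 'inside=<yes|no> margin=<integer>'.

d = (-22, 18),  |d|² = 808;  R = 7+3 = 10,  c = 808−10² = 708
v_rel = (-2, 5),  |v_rel|² = 29;  v_rel·d = (-2)·(-22) + (5)·(18) = 134
29·t² − 268·t + 708 = 0  ⇒  m = 134² − 29·708 = -2576
m = -2576 < 0,  v_rel·d = 134 > 0  ⇒  outside

inside=no margin=-2576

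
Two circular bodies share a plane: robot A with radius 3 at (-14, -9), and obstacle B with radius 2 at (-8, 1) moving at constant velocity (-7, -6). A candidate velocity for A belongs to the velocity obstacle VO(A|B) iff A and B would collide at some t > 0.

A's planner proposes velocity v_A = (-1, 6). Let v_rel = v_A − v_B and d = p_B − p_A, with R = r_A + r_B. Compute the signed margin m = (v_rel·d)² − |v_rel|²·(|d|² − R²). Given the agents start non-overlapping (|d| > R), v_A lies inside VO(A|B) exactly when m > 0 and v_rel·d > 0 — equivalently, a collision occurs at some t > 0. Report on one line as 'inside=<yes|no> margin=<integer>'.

d = (6, 10),  |d|² = 136;  R = 3+2 = 5,  c = 136−5² = 111
v_rel = (6, 12),  |v_rel|² = 180;  v_rel·d = (6)·(6) + (12)·(10) = 156
180·t² − 312·t + 111 = 0  ⇒  m = 156² − 180·111 = 4356
m = 4356 > 0,  v_rel·d = 156 > 0  ⇒  inside

inside=yes margin=4356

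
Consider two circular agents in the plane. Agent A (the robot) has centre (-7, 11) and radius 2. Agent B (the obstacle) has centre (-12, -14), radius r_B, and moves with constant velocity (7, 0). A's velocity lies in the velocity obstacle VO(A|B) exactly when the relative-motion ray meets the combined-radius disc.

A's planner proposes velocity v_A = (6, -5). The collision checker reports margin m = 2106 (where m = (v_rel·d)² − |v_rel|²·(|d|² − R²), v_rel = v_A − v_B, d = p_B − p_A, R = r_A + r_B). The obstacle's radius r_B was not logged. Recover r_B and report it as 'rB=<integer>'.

m = 2106
d = (-5, -25);  v_rel = (-1, -5),  |v_rel|² = 26
v_rel×d = (-1)·(-25) − (-5)·(-5) = 0
since m = R²·26 − 0²:  R² = (0 + 2106) / 26 = 81
R = √81 = 9  ⇒  r_B = 9 − 2 = 7

rB=7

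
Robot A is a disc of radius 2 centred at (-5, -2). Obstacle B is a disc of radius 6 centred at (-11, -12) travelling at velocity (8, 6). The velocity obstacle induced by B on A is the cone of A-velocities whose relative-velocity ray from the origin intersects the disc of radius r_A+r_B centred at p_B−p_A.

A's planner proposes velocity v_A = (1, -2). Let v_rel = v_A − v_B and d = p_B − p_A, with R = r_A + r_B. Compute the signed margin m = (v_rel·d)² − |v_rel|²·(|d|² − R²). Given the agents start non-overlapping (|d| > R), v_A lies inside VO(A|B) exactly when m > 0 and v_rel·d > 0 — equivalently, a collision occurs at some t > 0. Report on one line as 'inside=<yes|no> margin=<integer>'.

d = (-6, -10),  |d|² = 136;  R = 2+6 = 8,  c = 136−8² = 72
v_rel = (-7, -8),  |v_rel|² = 113;  v_rel·d = (-7)·(-6) + (-8)·(-10) = 122
113·t² − 244·t + 72 = 0  ⇒  m = 122² − 113·72 = 6748
m = 6748 > 0,  v_rel·d = 122 > 0  ⇒  inside

inside=yes margin=6748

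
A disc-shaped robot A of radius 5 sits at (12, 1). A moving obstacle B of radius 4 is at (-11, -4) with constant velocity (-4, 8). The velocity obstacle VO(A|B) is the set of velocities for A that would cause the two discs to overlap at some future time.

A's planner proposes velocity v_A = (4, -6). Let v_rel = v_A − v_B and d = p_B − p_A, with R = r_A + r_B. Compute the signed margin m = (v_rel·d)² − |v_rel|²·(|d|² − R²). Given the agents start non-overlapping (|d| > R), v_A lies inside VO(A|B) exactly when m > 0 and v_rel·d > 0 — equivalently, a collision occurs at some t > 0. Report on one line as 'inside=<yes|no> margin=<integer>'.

d = (-23, -5),  |d|² = 554;  R = 5+4 = 9,  c = 554−9² = 473
v_rel = (8, -14),  |v_rel|² = 260;  v_rel·d = (8)·(-23) + (-14)·(-5) = -114
260·t² + 228·t + 473 = 0  ⇒  m = (-114)² − 260·473 = -109984
m = -109984 < 0,  v_rel·d = -114 < 0  ⇒  outside

inside=no margin=-109984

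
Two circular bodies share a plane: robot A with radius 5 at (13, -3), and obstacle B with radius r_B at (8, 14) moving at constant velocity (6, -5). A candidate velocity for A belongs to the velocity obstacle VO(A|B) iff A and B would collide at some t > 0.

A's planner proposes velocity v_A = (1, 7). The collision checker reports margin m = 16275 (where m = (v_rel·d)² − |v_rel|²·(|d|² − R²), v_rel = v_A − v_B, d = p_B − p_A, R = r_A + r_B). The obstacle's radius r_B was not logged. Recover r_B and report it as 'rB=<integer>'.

m = 16275
d = (-5, 17);  v_rel = (-5, 12),  |v_rel|² = 169
v_rel×d = (-5)·(17) − (12)·(-5) = -25
since m = R²·169 − (-25)²:  R² = (625 + 16275) / 169 = 100
R = √100 = 10  ⇒  r_B = 10 − 5 = 5

rB=5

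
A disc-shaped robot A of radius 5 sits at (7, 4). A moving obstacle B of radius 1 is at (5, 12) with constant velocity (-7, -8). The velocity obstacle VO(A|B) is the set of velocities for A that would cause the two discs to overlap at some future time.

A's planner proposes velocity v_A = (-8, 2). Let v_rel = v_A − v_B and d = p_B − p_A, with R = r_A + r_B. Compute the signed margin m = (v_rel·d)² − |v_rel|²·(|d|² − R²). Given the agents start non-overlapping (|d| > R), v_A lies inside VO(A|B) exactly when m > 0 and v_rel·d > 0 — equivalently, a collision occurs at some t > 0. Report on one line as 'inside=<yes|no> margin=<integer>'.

d = (-2, 8),  |d|² = 68;  R = 5+1 = 6,  c = 68−6² = 32
v_rel = (-1, 10),  |v_rel|² = 101;  v_rel·d = (-1)·(-2) + (10)·(8) = 82
101·t² − 164·t + 32 = 0  ⇒  m = 82² − 101·32 = 3492
m = 3492 > 0,  v_rel·d = 82 > 0  ⇒  inside

inside=yes margin=3492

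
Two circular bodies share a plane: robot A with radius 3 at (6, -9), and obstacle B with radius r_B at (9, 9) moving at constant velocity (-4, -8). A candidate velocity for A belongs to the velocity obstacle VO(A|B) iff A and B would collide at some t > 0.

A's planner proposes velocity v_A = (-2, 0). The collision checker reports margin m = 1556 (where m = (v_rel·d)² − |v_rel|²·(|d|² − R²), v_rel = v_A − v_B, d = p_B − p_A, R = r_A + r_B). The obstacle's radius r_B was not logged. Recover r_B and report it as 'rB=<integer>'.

m = 1556
d = (3, 18);  v_rel = (2, 8),  |v_rel|² = 68
v_rel×d = (2)·(18) − (8)·(3) = 12
since m = R²·68 − 12²:  R² = (144 + 1556) / 68 = 25
R = √25 = 5  ⇒  r_B = 5 − 3 = 2

rB=2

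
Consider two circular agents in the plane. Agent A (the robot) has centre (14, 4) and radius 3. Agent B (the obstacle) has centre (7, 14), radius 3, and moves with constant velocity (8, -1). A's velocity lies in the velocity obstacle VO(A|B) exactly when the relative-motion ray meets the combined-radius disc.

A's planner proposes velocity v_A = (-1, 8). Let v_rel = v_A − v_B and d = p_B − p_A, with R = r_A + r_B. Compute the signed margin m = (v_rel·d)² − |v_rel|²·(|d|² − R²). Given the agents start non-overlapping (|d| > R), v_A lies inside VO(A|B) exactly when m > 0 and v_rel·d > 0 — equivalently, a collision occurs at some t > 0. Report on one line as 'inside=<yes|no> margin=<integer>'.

d = (-7, 10),  |d|² = 149;  R = 3+3 = 6,  c = 149−6² = 113
v_rel = (-9, 9),  |v_rel|² = 162;  v_rel·d = (-9)·(-7) + (9)·(10) = 153
162·t² − 306·t + 113 = 0  ⇒  m = 153² − 162·113 = 5103
m = 5103 > 0,  v_rel·d = 153 > 0  ⇒  inside

inside=yes margin=5103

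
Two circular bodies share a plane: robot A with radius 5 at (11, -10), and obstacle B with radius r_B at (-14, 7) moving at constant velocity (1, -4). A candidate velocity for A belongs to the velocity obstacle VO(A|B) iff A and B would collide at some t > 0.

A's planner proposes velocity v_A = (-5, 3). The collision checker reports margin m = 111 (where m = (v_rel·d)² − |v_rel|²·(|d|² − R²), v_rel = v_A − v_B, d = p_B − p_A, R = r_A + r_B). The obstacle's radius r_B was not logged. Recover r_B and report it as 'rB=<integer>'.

m = 111
d = (-25, 17);  v_rel = (-6, 7),  |v_rel|² = 85
v_rel×d = (-6)·(17) − (7)·(-25) = 73
since m = R²·85 − 73²:  R² = (5329 + 111) / 85 = 64
R = √64 = 8  ⇒  r_B = 8 − 5 = 3

rB=3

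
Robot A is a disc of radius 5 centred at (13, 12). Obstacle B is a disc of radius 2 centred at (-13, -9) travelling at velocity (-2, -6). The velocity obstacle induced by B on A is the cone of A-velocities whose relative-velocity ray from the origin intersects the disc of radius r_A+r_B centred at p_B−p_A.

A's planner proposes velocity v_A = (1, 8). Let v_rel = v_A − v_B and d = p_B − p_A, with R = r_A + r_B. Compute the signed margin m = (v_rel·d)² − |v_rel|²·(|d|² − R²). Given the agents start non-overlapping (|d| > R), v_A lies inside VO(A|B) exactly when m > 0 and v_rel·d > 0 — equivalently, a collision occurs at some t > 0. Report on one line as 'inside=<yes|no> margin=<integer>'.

d = (-26, -21),  |d|² = 1117;  R = 5+2 = 7,  c = 1117−7² = 1068
v_rel = (3, 14),  |v_rel|² = 205;  v_rel·d = (3)·(-26) + (14)·(-21) = -372
205·t² + 744·t + 1068 = 0  ⇒  m = (-372)² − 205·1068 = -80556
m = -80556 < 0,  v_rel·d = -372 < 0  ⇒  outside

inside=no margin=-80556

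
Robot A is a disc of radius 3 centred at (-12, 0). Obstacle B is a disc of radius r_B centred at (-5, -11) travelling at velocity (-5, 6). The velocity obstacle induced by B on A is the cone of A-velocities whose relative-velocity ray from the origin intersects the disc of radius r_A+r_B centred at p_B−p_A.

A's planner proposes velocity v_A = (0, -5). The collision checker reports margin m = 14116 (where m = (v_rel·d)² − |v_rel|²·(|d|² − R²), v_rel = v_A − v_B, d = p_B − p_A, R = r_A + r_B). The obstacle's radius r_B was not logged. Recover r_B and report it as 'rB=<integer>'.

m = 14116
d = (7, -11);  v_rel = (5, -11),  |v_rel|² = 146
v_rel×d = (5)·(-11) − (-11)·(7) = 22
since m = R²·146 − 22²:  R² = (484 + 14116) / 146 = 100
R = √100 = 10  ⇒  r_B = 10 − 3 = 7

rB=7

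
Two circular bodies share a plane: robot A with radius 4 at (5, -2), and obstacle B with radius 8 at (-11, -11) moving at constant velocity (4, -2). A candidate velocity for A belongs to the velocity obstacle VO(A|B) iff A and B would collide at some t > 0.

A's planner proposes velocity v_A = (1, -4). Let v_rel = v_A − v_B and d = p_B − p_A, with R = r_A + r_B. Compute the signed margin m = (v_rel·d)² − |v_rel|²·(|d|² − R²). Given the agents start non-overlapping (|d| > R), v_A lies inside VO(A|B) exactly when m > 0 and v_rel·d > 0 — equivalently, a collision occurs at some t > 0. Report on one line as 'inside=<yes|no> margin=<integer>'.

d = (-16, -9),  |d|² = 337;  R = 4+8 = 12,  c = 337−12² = 193
v_rel = (-3, -2),  |v_rel|² = 13;  v_rel·d = (-3)·(-16) + (-2)·(-9) = 66
13·t² − 132·t + 193 = 0  ⇒  m = 66² − 13·193 = 1847
m = 1847 > 0,  v_rel·d = 66 > 0  ⇒  inside

inside=yes margin=1847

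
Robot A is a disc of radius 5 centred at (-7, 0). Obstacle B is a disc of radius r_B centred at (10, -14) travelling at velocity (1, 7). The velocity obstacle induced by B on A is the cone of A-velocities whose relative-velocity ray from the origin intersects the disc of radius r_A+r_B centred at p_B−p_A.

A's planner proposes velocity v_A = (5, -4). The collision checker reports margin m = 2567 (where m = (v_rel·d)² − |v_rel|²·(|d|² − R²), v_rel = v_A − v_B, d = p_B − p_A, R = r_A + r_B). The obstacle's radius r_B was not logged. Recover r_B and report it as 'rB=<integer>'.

m = 2567
d = (17, -14);  v_rel = (4, -11),  |v_rel|² = 137
v_rel×d = (4)·(-14) − (-11)·(17) = 131
since m = R²·137 − 131²:  R² = (17161 + 2567) / 137 = 144
R = √144 = 12  ⇒  r_B = 12 − 5 = 7

rB=7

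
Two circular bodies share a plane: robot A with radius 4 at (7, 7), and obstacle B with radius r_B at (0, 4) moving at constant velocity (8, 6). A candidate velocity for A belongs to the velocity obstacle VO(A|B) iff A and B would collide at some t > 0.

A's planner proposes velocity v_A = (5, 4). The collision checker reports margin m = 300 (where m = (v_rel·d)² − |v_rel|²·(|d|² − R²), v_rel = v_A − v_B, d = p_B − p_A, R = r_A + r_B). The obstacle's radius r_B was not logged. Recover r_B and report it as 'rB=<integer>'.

m = 300
d = (-7, -3);  v_rel = (-3, -2),  |v_rel|² = 13
v_rel×d = (-3)·(-3) − (-2)·(-7) = -5
since m = R²·13 − (-5)²:  R² = (25 + 300) / 13 = 25
R = √25 = 5  ⇒  r_B = 5 − 4 = 1

rB=1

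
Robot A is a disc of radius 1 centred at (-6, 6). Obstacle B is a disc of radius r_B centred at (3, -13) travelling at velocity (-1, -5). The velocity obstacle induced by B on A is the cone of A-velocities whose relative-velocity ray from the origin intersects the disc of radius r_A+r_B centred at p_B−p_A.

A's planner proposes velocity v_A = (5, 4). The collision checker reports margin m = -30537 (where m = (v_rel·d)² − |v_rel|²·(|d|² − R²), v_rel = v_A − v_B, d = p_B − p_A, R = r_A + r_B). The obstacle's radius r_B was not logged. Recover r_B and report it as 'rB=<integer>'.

m = -30537
d = (9, -19);  v_rel = (6, 9),  |v_rel|² = 117
v_rel×d = (6)·(-19) − (9)·(9) = -195
since m = R²·117 − (-195)²:  R² = (38025 + -30537) / 117 = 64
R = √64 = 8  ⇒  r_B = 8 − 1 = 7

rB=7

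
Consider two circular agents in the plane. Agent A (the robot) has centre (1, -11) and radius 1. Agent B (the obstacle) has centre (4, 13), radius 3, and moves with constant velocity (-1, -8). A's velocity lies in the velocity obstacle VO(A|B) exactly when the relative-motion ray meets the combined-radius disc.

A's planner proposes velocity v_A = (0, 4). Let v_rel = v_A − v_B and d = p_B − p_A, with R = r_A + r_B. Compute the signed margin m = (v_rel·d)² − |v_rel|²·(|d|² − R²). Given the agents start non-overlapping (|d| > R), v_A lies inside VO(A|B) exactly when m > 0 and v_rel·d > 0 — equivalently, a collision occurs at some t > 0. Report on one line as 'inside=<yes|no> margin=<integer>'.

d = (3, 24),  |d|² = 585;  R = 1+3 = 4,  c = 585−4² = 569
v_rel = (1, 12),  |v_rel|² = 145;  v_rel·d = (1)·(3) + (12)·(24) = 291
145·t² − 582·t + 569 = 0  ⇒  m = 291² − 145·569 = 2176
m = 2176 > 0,  v_rel·d = 291 > 0  ⇒  inside

inside=yes margin=2176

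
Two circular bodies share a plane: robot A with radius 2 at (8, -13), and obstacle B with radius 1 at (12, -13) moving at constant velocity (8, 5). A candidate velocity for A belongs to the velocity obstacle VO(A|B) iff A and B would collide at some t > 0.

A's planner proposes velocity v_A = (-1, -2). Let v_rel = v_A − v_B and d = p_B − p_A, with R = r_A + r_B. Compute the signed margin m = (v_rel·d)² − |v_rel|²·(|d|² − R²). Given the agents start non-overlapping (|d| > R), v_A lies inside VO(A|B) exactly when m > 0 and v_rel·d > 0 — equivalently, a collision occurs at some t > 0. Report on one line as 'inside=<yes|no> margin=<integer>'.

d = (4, 0),  |d|² = 16;  R = 2+1 = 3,  c = 16−3² = 7
v_rel = (-9, -7),  |v_rel|² = 130;  v_rel·d = (-9)·(4) + (-7)·(0) = -36
130·t² + 72·t + 7 = 0  ⇒  m = (-36)² − 130·7 = 386
m = 386 > 0,  v_rel·d = -36 < 0  ⇒  outside

inside=no margin=386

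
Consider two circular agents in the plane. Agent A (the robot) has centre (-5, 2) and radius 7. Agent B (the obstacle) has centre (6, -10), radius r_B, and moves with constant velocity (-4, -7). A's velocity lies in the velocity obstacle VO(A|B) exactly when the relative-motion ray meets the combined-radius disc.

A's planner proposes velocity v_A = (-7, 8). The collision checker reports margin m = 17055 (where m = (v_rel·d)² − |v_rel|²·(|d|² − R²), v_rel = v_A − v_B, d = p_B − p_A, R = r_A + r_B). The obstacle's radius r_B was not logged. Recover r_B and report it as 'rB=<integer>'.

m = 17055
d = (11, -12);  v_rel = (-3, 15),  |v_rel|² = 234
v_rel×d = (-3)·(-12) − (15)·(11) = -129
since m = R²·234 − (-129)²:  R² = (16641 + 17055) / 234 = 144
R = √144 = 12  ⇒  r_B = 12 − 7 = 5

rB=5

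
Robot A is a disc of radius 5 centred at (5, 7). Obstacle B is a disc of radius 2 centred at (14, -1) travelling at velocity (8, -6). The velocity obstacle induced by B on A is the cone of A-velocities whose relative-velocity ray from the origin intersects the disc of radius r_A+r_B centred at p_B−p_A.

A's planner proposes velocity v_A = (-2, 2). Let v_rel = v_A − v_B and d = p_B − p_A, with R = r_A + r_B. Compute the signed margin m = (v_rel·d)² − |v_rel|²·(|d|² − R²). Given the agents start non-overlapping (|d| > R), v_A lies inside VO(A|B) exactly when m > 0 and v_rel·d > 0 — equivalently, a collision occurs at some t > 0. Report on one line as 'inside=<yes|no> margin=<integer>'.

d = (9, -8),  |d|² = 145;  R = 5+2 = 7,  c = 145−7² = 96
v_rel = (-10, 8),  |v_rel|² = 164;  v_rel·d = (-10)·(9) + (8)·(-8) = -154
164·t² + 308·t + 96 = 0  ⇒  m = (-154)² − 164·96 = 7972
m = 7972 > 0,  v_rel·d = -154 < 0  ⇒  outside

inside=no margin=7972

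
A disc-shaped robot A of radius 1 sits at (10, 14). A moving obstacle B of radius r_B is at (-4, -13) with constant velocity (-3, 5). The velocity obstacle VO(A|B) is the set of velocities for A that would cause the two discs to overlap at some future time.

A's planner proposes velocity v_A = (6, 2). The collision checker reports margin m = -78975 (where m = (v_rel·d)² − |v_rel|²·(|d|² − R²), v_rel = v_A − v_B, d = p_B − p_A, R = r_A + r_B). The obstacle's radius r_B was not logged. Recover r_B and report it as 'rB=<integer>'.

m = -78975
d = (-14, -27);  v_rel = (9, -3),  |v_rel|² = 90
v_rel×d = (9)·(-27) − (-3)·(-14) = -285
since m = R²·90 − (-285)²:  R² = (81225 + -78975) / 90 = 25
R = √25 = 5  ⇒  r_B = 5 − 1 = 4

rB=4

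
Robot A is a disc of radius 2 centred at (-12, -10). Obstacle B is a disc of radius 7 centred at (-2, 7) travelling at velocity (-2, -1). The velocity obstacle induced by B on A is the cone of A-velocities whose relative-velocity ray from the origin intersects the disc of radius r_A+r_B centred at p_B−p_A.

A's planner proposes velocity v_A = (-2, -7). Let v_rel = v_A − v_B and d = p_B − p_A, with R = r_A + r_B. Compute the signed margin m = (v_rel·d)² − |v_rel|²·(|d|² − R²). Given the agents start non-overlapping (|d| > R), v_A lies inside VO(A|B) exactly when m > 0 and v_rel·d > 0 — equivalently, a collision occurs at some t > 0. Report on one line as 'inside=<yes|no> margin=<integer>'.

d = (10, 17),  |d|² = 389;  R = 2+7 = 9,  c = 389−9² = 308
v_rel = (0, -6),  |v_rel|² = 36;  v_rel·d = (0)·(10) + (-6)·(17) = -102
36·t² + 204·t + 308 = 0  ⇒  m = (-102)² − 36·308 = -684
m = -684 < 0,  v_rel·d = -102 < 0  ⇒  outside

inside=no margin=-684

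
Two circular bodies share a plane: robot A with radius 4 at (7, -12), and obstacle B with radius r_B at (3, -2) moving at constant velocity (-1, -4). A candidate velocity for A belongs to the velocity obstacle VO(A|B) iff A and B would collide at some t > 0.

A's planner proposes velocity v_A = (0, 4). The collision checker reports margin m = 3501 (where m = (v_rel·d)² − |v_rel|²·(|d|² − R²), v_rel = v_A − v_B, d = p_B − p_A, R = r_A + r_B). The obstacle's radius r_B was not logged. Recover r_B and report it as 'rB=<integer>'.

m = 3501
d = (-4, 10);  v_rel = (1, 8),  |v_rel|² = 65
v_rel×d = (1)·(10) − (8)·(-4) = 42
since m = R²·65 − 42²:  R² = (1764 + 3501) / 65 = 81
R = √81 = 9  ⇒  r_B = 9 − 4 = 5

rB=5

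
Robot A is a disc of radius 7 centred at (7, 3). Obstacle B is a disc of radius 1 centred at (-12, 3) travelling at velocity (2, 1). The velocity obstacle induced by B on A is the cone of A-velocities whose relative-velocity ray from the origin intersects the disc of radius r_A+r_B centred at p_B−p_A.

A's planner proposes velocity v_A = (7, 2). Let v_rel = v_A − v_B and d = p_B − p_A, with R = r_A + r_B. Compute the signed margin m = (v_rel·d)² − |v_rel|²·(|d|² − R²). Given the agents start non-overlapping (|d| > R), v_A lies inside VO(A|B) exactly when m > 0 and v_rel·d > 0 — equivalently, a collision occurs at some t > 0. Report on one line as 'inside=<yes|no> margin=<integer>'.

d = (-19, 0),  |d|² = 361;  R = 7+1 = 8,  c = 361−8² = 297
v_rel = (5, 1),  |v_rel|² = 26;  v_rel·d = (5)·(-19) + (1)·(0) = -95
26·t² + 190·t + 297 = 0  ⇒  m = (-95)² − 26·297 = 1303
m = 1303 > 0,  v_rel·d = -95 < 0  ⇒  outside

inside=no margin=1303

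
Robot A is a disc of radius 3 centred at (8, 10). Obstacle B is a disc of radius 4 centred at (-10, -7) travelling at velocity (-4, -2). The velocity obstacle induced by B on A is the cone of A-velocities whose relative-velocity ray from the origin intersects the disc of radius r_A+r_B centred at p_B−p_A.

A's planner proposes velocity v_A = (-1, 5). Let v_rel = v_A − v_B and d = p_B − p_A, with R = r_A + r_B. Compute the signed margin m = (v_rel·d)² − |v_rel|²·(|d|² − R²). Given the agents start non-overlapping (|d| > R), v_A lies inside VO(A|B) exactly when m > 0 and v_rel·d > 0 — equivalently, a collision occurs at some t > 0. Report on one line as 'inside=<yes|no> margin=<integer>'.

d = (-18, -17),  |d|² = 613;  R = 3+4 = 7,  c = 613−7² = 564
v_rel = (3, 7),  |v_rel|² = 58;  v_rel·d = (3)·(-18) + (7)·(-17) = -173
58·t² + 346·t + 564 = 0  ⇒  m = (-173)² − 58·564 = -2783
m = -2783 < 0,  v_rel·d = -173 < 0  ⇒  outside

inside=no margin=-2783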